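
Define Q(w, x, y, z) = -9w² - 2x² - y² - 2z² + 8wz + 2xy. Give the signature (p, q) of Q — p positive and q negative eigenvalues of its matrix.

(0, 4)

Write A = [[-9, 0, 0, 4], [0, -2, 1, 0], [0, 1, -1, 0], [4, 0, 0, -2]].
Row-reducing A symmetrically gives the diagonal entries -9, -2, -1/2, -2/9.
Counting signs: 4 negative.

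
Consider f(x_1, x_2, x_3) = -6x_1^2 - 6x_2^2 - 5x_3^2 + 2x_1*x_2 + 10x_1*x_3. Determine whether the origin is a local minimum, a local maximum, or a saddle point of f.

The Hessian at the origin is H = [[-12, 2, 10], [2, -12, 0], [10, 0, -10]].
Congruent diagonalization of H (simultaneous row and column reduction) yields pivots -12, -35/3, -10/7.
That gives 3 negative pivots.
H is negative definite, so the origin is a strict local maximum.

local maximum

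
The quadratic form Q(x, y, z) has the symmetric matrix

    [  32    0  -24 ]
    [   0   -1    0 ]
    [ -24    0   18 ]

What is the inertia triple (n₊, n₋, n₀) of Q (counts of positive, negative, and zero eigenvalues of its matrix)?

Congruent diagonalization of A (simultaneous row and column reduction) yields pivots 32, -1, 0.
That gives 1 positive, 1 negative, 1 zero pivots.

(1, 1, 1)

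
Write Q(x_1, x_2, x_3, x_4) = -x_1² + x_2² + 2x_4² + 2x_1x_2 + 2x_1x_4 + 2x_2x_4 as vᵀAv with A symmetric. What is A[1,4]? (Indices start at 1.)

The coefficient of x_1·x_4 in Q is 2. For a symmetric A this equals A[1,4] + A[4,1] = 2·A[1,4].
So A[1,4] = 2/2 = 1.

1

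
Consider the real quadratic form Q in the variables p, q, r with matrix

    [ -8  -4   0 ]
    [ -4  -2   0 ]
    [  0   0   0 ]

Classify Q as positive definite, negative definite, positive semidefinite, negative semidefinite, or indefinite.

Congruent diagonalization of A (simultaneous row and column reduction) yields pivots -8, 0, 0.
So there are 1 negative, 2 zero pivots.
Hence Q is negative semidefinite.

negative semidefinite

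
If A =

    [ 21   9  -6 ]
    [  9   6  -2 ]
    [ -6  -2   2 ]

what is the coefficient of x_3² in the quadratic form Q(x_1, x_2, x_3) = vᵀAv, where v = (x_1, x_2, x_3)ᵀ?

2

The coefficient of x_3² is the diagonal entry A[3,3] = 2.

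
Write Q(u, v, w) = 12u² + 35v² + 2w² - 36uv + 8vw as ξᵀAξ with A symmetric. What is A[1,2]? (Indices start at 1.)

The coefficient of u·v in Q is -36. For a symmetric A this equals A[1,2] + A[2,1] = 2·A[1,2].
So A[1,2] = -36/2 = -18.

-18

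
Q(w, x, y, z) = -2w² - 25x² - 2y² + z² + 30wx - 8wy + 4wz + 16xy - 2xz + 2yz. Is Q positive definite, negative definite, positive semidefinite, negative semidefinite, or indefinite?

The symmetric matrix is A = [[-2, 15, -4, 2], [15, -25, 8, -1], [-4, 8, -2, 1], [2, -1, 1, 1]].
An LDLᵀ factorisation of A has diagonal entries -2, 175/2, 82/175, 15/82.
That gives 3 positive, 1 negative pivots.
Hence Q is indefinite.

indefinite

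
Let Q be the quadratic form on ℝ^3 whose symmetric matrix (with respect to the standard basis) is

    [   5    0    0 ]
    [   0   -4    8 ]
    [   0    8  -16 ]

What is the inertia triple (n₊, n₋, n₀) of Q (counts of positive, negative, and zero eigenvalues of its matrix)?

Row-reducing A symmetrically gives the diagonal entries 5, -4, 0.
Counting signs: 1 positive, 1 negative, 1 zero.

(1, 1, 1)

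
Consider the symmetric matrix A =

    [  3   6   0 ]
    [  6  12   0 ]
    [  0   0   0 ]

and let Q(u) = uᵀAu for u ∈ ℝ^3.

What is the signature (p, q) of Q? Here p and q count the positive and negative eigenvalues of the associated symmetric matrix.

Symmetric row and column elimination reduces A to a congruent diagonal form with pivots 3, 0, 0.
Counting signs: 1 positive, 2 zero.

(1, 0)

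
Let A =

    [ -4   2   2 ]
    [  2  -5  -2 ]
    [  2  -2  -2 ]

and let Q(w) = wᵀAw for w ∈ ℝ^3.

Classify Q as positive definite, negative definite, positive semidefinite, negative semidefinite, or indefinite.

negative definite

An LDLᵀ factorisation of A has diagonal entries -4, -4, -3/4.
That gives 3 negative pivots.
Hence Q is negative definite.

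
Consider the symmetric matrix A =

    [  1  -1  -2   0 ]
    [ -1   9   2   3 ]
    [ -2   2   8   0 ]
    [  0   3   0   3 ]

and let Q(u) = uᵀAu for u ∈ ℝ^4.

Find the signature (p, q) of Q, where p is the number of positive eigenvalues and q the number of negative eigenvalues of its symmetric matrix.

Applying the same elementary operations to the rows and columns of A produces a congruent diagonal matrix with entries 1, 8, 4, 15/8.
So there are 4 positive pivots.

(4, 0)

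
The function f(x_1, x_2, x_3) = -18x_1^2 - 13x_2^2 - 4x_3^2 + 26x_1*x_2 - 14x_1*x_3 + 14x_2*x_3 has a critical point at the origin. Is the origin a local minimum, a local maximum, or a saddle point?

local maximum

The Hessian at the origin is H = [[-36, 26, -14], [26, -26, 14], [-14, 14, -8]].
An LDLᵀ factorisation of H has diagonal entries -36, -65/9, -6/13.
That gives 3 negative pivots.
H is negative definite, so the origin is a strict local maximum.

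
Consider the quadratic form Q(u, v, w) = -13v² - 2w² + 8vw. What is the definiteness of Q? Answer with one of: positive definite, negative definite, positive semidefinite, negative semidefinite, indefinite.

negative semidefinite

The associated matrix is A = [[0, 0, 0], [0, -13, 4], [0, 4, -2]].
Congruent diagonalization of A (simultaneous row and column reduction) yields pivots 0, -13, -10/13.
That gives 2 negative, 1 zero pivots.
Hence Q is negative semidefinite.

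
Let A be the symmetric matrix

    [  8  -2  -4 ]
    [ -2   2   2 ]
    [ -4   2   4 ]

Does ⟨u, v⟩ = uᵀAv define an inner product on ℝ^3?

yes

An LDLᵀ factorisation of A has diagonal entries 8, 3/2, 4/3.
So there are 3 positive pivots.
Hence Q is positive definite.
⟨·,·⟩ is an inner product exactly when A is positive definite.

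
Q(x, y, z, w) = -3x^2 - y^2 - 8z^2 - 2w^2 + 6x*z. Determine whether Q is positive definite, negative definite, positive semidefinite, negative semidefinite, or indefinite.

negative definite

Write A = [[-3, 0, 3, 0], [0, -1, 0, 0], [3, 0, -8, 0], [0, 0, 0, -2]].
Applying the same elementary operations to the rows and columns of A produces a congruent diagonal matrix with entries -3, -1, -5, -2.
Counting signs: 4 negative.
Hence Q is negative definite.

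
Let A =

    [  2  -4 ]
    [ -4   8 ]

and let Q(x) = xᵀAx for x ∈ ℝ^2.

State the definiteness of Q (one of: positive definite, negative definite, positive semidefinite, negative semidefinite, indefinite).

positive semidefinite

For the 2×2 matrix [[2, -4], [-4, 8]]: det = 2·8 − (-4)² = 0, trace = 10.
det = 0 so one eigenvalue is zero; the form is semidefinite with the sign of the trace.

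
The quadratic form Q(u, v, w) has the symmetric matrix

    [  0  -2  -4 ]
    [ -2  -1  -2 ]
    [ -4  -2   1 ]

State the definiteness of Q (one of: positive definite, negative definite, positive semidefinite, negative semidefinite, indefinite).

A is congruent to a diagonal matrix with 2 positive, 1 negative and 0 zero entries, so Q is indefinite.

indefinite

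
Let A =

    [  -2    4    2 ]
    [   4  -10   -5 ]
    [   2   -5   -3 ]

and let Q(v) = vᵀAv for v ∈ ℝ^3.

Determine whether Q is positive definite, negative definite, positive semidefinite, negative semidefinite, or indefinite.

Leading principal minors: Δ_1 = -2, Δ_2 = 4, Δ_3 = -2.
The signs alternate starting with Δ_1 < 0, so by Sylvester's criterion Q is negative definite.

negative definite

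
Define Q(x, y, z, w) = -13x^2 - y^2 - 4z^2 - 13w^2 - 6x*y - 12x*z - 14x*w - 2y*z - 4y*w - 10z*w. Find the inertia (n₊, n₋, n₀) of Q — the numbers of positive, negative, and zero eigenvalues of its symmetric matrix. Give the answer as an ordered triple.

(0, 4, 0)

The symmetric matrix is A = [[-13, -3, -6, -7], [-3, -1, -1, -2], [-6, -1, -4, -5], [-7, -2, -5, -13]].
Congruent diagonalization of A (simultaneous row and column reduction) yields pivots -13, -4/13, -3/4, -2.
Counting signs: 4 negative.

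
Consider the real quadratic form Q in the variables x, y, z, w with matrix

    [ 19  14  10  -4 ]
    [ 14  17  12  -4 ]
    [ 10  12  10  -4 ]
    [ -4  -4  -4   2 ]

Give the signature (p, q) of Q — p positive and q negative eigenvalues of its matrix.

Congruent diagonalization of A (simultaneous row and column reduction) yields pivots 19, 127/19, 194/127, 10/97.
Counting signs: 4 positive.

(4, 0)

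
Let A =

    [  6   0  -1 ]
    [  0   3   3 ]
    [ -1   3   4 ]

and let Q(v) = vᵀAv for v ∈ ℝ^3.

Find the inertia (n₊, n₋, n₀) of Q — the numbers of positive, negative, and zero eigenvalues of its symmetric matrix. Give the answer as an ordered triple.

Applying the same elementary operations to the rows and columns of A produces a congruent diagonal matrix with entries 6, 3, 5/6.
So there are 3 positive pivots.

(3, 0, 0)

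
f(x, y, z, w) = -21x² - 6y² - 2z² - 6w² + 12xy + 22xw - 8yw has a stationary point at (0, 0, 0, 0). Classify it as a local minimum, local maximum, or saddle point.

The Hessian at the origin is H = [[-42, 12, 0, 22], [12, -12, 0, -8], [0, 0, -4, 0], [22, -8, 0, -12]].
Symmetric row and column elimination reduces H to a congruent diagonal form with pivots -42, -60/7, -4, -2/15.
So there are 4 negative pivots.
H is negative definite, so the origin is a strict local maximum.

local maximum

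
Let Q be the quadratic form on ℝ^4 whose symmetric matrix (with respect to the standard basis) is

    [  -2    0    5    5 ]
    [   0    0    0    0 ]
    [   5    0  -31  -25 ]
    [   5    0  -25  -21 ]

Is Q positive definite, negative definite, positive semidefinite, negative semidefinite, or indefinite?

negative semidefinite

Row-reducing A symmetrically gives the diagonal entries -2, 0, -37/2, -2/37.
That gives 3 negative, 1 zero pivots.
Hence Q is negative semidefinite.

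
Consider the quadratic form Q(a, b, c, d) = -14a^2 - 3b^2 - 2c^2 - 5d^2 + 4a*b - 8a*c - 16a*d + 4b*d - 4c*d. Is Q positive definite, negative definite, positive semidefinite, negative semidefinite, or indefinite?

negative definite

The symmetric matrix is A = [[-14, 2, -4, -8], [2, -3, 0, 2], [-4, 0, -2, -2], [-8, 2, -2, -5]].
Applying the same elementary operations to the rows and columns of A produces a congruent diagonal matrix with entries -14, -19/7, -14/19, -1/7.
Counting signs: 4 negative.
Hence Q is negative definite.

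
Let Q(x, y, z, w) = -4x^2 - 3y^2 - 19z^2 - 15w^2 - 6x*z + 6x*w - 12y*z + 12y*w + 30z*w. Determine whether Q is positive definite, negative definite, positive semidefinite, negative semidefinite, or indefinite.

The symmetric matrix of Q is A = [[-4, 0, -3, 3], [0, -3, -6, 6], [-3, -6, -19, 15], [3, 6, 15, -15]].
Leading principal minors: Δ_1 = -4, Δ_2 = 12, Δ_3 = -57, Δ_4 = 36.
The signs alternate starting with Δ_1 < 0, so by Sylvester's criterion Q is negative definite.

negative definite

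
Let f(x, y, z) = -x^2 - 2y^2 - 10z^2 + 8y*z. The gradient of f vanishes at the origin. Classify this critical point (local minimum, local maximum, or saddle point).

The Hessian at the origin is H = [[-2, 0, 0], [0, -4, 8], [0, 8, -20]].
Row-reducing H symmetrically gives the diagonal entries -2, -4, -4.
Counting signs: 3 negative.
H is negative definite, so the origin is a strict local maximum.

local maximum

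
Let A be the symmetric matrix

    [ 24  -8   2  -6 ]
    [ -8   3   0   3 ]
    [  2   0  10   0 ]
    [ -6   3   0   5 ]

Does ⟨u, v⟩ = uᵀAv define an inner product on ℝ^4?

yes

Row-reducing A symmetrically gives the diagonal entries 24, 1/3, 17/2, 4/17.
So there are 4 positive pivots.
Hence Q is positive definite.
⟨·,·⟩ is an inner product exactly when A is positive definite.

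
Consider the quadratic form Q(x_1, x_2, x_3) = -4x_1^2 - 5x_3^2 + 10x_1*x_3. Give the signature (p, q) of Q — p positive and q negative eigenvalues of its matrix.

(1, 1)

The associated matrix is A = [[-4, 0, 5], [0, 0, 0], [5, 0, -5]].
Symmetric row and column elimination reduces A to a congruent diagonal form with pivots -4, 0, 5/4.
Counting signs: 1 positive, 1 negative, 1 zero.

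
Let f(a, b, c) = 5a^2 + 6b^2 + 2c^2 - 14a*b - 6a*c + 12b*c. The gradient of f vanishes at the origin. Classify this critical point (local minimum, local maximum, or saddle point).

The Hessian at the origin is H = [[10, -14, -6], [-14, 12, 12], [-6, 12, 4]].
Applying the same elementary operations to the rows and columns of H produces a congruent diagonal matrix with entries 10, -38/5, 40/19.
That gives 2 positive, 1 negative pivots.
H is indefinite, so the origin is a saddle point.

saddle point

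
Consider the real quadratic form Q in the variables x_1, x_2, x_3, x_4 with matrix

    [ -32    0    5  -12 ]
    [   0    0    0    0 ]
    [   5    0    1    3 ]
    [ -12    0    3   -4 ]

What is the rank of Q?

Congruent diagonalization of A (simultaneous row and column reduction) yields pivots -32, 0, 57/32, -4/19.
That gives 1 positive, 2 negative, 1 zero pivots.
The rank is the number of nonzero pivots: 3.

3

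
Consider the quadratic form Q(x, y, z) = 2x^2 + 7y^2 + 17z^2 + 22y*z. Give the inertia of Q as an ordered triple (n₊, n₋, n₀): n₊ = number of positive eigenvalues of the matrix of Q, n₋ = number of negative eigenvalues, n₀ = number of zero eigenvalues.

The symmetric matrix is A = [[2, 0, 0], [0, 7, 11], [0, 11, 17]].
Congruent diagonalization of A (simultaneous row and column reduction) yields pivots 2, 7, -2/7.
That gives 2 positive, 1 negative pivots.

(2, 1, 0)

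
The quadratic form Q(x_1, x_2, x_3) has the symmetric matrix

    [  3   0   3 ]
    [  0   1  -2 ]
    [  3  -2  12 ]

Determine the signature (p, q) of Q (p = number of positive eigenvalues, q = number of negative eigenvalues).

(3, 0)

Congruent diagonalization of A (simultaneous row and column reduction) yields pivots 3, 1, 5.
That gives 3 positive pivots.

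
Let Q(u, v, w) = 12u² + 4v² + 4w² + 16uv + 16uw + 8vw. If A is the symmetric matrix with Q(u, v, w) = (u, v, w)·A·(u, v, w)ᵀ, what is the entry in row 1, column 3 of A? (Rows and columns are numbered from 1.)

The coefficient of u·w in Q is 16. For a symmetric A this equals A[1,3] + A[3,1] = 2·A[1,3].
So A[1,3] = 16/2 = 8.

8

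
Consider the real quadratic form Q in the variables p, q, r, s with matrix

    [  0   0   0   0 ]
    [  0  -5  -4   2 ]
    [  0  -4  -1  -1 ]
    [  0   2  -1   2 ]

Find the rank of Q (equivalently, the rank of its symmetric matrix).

Row-reducing A symmetrically gives the diagonal entries 0, -5, 11/5, -3/11.
Counting signs: 1 positive, 2 negative, 1 zero.
The rank is the number of nonzero pivots: 3.

3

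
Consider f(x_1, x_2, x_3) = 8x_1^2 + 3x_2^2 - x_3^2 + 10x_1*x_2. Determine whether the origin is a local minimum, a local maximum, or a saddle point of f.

saddle point

The Hessian at the origin is H = [[16, 10, 0], [10, 6, 0], [0, 0, -2]].
Applying the same elementary operations to the rows and columns of H produces a congruent diagonal matrix with entries 16, -1/4, -2.
So there are 1 positive, 2 negative pivots.
H is indefinite, so the origin is a saddle point.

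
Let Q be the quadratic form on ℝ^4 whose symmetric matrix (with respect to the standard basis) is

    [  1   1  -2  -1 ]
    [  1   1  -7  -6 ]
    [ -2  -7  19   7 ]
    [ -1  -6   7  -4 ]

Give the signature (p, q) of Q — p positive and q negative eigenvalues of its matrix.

(2, 1)

By Sylvester's law of inertia any congruent diagonalization of A has 2 positive, 1 negative and 1 zero entries.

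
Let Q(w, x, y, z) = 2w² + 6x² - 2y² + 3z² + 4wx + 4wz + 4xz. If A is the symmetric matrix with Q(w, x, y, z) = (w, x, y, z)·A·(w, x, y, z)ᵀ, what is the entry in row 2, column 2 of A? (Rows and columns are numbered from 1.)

The coefficient of x² in Q is 6, and that is exactly A[2,2].

6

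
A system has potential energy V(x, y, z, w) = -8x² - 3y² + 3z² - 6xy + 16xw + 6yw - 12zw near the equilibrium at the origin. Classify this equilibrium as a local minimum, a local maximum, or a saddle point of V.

The Hessian at the origin is H = [[-16, -6, 0, 16], [-6, -6, 0, 6], [0, 0, 6, -12], [16, 6, -12, 0]].
An LDLᵀ factorisation of H has diagonal entries -16, -15/4, 6, -8.
That gives 1 positive, 3 negative pivots.
H is indefinite, so the origin is a saddle point.

saddle point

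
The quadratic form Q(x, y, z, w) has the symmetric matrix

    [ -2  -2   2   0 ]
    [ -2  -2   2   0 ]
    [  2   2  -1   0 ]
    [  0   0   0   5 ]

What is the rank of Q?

3

Row-reducing A symmetrically gives the diagonal entries -2, 0, 1, 5.
That gives 2 positive, 1 negative, 1 zero pivots.
The rank is the number of nonzero pivots: 3.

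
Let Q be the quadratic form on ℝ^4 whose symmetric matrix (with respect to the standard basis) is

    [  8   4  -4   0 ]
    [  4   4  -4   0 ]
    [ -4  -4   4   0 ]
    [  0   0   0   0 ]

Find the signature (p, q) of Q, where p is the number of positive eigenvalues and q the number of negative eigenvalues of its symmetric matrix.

(2, 0)

Applying the same elementary operations to the rows and columns of A produces a congruent diagonal matrix with entries 8, 2, 0, 0.
Counting signs: 2 positive, 2 zero.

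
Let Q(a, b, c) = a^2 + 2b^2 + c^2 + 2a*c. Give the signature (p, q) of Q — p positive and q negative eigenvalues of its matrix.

(2, 0)

The symmetric matrix is A = [[1, 0, 1], [0, 2, 0], [1, 0, 1]].
Applying the same elementary operations to the rows and columns of A produces a congruent diagonal matrix with entries 1, 2, 0.
That gives 2 positive, 1 zero pivots.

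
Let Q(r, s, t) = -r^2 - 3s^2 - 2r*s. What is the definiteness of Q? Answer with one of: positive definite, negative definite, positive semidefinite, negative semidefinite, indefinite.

negative semidefinite

Write A = [[-1, -1, 0], [-1, -3, 0], [0, 0, 0]].
Congruent diagonalization of A (simultaneous row and column reduction) yields pivots -1, -2, 0.
That gives 2 negative, 1 zero pivots.
Hence Q is negative semidefinite.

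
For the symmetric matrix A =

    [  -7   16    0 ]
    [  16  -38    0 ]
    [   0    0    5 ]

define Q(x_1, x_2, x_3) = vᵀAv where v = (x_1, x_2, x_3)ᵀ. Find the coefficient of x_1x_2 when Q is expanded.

32

The coefficient of x_1x_2 is A[1,2] + A[2,1] = 2·16 = 32.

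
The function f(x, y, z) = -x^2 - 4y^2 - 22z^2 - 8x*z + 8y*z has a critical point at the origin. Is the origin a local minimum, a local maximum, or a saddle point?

local maximum

The Hessian at the origin is H = [[-2, 0, -8], [0, -8, 8], [-8, 8, -44]].
Symmetric row and column elimination reduces H to a congruent diagonal form with pivots -2, -8, -4.
So there are 3 negative pivots.
H is negative definite, so the origin is a strict local maximum.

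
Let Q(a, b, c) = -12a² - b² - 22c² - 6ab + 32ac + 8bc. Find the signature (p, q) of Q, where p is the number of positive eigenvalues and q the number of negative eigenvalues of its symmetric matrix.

The associated matrix is A = [[-12, -3, 16], [-3, -1, 4], [16, 4, -22]].
Row-reducing A symmetrically gives the diagonal entries -12, -1/4, -2/3.
Counting signs: 3 negative.

(0, 3)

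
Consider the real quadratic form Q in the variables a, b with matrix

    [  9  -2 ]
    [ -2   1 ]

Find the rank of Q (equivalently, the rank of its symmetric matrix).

Row-reducing A symmetrically gives the diagonal entries 9, 5/9.
So there are 2 positive pivots.
The rank is the number of nonzero pivots: 2.

2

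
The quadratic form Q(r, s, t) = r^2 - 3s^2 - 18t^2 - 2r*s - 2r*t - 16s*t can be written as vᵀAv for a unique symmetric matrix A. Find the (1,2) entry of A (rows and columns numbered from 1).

-1

The coefficient of r·s in Q is -2. For a symmetric A this equals A[1,2] + A[2,1] = 2·A[1,2].
So A[1,2] = -2/2 = -1.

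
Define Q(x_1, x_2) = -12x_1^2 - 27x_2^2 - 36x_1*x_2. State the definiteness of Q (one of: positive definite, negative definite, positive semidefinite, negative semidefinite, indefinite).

negative semidefinite

The symmetric matrix of Q is [[-12, -18], [-18, -27]].
For the 2×2 matrix [[-12, -18], [-18, -27]]: det = -12·-27 − (-18)² = 0, trace = -39.
det = 0 so one eigenvalue is zero; the form is semidefinite with the sign of the trace.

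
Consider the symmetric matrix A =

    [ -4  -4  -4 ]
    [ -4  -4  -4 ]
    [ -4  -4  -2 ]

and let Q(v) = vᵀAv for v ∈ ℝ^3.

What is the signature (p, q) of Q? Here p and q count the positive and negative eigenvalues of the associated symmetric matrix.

Symmetric row and column elimination reduces A to a congruent diagonal form with pivots -4, 0, 2.
So there are 1 positive, 1 negative, 1 zero pivots.

(1, 1)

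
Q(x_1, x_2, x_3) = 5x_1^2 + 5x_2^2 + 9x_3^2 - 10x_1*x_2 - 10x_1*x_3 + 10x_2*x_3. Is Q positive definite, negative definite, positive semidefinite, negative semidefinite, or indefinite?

The associated matrix is A = [[5, -5, -5], [-5, 5, 5], [-5, 5, 9]].
Row-reducing A symmetrically gives the diagonal entries 5, 0, 4.
That gives 2 positive, 1 zero pivots.
Hence Q is positive semidefinite.

positive semidefinite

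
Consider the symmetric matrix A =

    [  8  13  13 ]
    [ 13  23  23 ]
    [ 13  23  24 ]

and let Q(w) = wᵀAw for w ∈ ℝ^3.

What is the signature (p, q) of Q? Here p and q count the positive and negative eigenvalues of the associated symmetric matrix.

Congruent diagonalization of A (simultaneous row and column reduction) yields pivots 8, 15/8, 1.
So there are 3 positive pivots.

(3, 0)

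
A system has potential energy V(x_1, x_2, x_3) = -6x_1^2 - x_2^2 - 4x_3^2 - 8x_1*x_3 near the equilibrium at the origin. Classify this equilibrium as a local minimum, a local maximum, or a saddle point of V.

The Hessian at the origin is H = [[-12, 0, -8], [0, -2, 0], [-8, 0, -8]].
Congruent diagonalization of H (simultaneous row and column reduction) yields pivots -12, -2, -8/3.
That gives 3 negative pivots.
H is negative definite, so the origin is a strict local maximum.

local maximum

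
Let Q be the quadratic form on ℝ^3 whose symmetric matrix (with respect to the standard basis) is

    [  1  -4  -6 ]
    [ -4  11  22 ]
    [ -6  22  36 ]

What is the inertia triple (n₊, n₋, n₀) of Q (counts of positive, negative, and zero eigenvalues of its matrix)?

(2, 1, 0)

Row-reducing A symmetrically gives the diagonal entries 1, -5, 4/5.
That gives 2 positive, 1 negative pivots.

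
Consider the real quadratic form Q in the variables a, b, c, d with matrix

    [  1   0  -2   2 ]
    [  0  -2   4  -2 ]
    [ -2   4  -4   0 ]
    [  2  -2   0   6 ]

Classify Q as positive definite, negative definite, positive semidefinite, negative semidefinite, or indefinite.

Symmetric row and column elimination reduces A to a congruent diagonal form with pivots 1, -2, 0, 4.
So there are 2 positive, 1 negative, 1 zero pivots.
Hence Q is indefinite.

indefinite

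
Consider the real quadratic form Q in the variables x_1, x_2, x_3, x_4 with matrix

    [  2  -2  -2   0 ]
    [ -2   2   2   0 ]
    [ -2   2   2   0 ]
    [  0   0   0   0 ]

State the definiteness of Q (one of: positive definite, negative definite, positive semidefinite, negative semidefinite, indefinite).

Applying the same elementary operations to the rows and columns of A produces a congruent diagonal matrix with entries 2, 0, 0, 0.
Counting signs: 1 positive, 3 zero.
Hence Q is positive semidefinite.

positive semidefinite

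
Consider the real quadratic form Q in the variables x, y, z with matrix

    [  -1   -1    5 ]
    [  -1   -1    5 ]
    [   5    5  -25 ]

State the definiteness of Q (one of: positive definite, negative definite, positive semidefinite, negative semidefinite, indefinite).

Row-reducing A symmetrically gives the diagonal entries -1, 0, 0.
So there are 1 negative, 2 zero pivots.
Hence Q is negative semidefinite.

negative semidefinite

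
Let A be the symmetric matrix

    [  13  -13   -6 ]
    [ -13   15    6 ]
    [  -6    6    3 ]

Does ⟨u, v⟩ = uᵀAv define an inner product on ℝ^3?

yes

Leading principal minors: Δ_1 = 13, Δ_2 = 26, Δ_3 = 6.
All leading principal minors are positive, so by Sylvester's criterion Q is positive definite.
⟨·,·⟩ is an inner product exactly when A is positive definite.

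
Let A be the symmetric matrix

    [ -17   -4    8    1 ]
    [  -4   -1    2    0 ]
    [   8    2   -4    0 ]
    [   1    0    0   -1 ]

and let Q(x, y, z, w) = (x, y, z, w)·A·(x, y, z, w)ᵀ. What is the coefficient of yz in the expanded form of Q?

The coefficient of yz is A[2,3] + A[3,2] = 2·2 = 4.

4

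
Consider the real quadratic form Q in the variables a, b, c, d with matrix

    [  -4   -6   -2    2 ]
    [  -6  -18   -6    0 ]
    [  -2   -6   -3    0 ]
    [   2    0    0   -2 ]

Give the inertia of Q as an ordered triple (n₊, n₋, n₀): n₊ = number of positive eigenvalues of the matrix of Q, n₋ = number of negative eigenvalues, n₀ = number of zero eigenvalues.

(0, 3, 1)

Congruent diagonalization of A (simultaneous row and column reduction) yields pivots -4, -9, -1, 0.
So there are 3 negative, 1 zero pivots.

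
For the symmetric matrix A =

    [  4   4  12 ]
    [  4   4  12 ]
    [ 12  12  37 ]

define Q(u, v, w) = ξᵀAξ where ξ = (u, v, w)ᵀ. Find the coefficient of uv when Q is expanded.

8

The coefficient of uv is A[1,2] + A[2,1] = 2·4 = 8.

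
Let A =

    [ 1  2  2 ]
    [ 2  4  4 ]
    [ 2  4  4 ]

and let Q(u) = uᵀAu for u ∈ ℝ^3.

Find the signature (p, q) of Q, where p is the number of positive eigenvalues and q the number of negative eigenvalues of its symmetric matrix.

Row-reducing A symmetrically gives the diagonal entries 1, 0, 0.
So there are 1 positive, 2 zero pivots.

(1, 0)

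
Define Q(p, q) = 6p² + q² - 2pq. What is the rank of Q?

2

The associated matrix is A = [[6, -1], [-1, 1]].
Symmetric row and column elimination reduces A to a congruent diagonal form with pivots 6, 5/6.
That gives 2 positive pivots.
The rank is the number of nonzero pivots: 2.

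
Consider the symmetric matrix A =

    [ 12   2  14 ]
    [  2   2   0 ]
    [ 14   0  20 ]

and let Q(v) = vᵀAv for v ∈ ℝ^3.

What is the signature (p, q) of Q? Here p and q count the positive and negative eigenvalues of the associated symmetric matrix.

(3, 0)

Applying the same elementary operations to the rows and columns of A produces a congruent diagonal matrix with entries 12, 5/3, 2/5.
That gives 3 positive pivots.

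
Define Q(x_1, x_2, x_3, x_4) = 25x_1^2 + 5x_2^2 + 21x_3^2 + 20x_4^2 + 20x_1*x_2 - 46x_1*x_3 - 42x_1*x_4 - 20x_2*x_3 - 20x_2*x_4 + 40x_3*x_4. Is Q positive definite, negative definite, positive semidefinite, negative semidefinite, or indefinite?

The symmetric matrix is A = [[25, 10, -23, -21], [10, 5, -10, -10], [-23, -10, 21, 20], [-21, -10, 20, 20]].
Congruent diagonalization of A (simultaneous row and column reduction) yields pivots 25, 1, -4/5, 1/4.
Counting signs: 3 positive, 1 negative.
Hence Q is indefinite.

indefinite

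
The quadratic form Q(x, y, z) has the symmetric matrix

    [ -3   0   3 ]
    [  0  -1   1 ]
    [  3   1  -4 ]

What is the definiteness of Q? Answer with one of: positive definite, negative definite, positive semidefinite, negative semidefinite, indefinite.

Applying the same elementary operations to the rows and columns of A produces a congruent diagonal matrix with entries -3, -1, 0.
So there are 2 negative, 1 zero pivots.
Hence Q is negative semidefinite.

negative semidefinite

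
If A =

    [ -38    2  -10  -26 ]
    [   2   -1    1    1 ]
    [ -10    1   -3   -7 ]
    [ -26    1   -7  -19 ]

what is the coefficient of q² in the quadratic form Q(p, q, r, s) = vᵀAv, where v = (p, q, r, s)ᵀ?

-1

The coefficient of q² is the diagonal entry A[2,2] = -1.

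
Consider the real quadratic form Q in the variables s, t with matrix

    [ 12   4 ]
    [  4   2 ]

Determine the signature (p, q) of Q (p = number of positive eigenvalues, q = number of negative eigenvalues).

(2, 0)

Applying the same elementary operations to the rows and columns of A produces a congruent diagonal matrix with entries 12, 2/3.
So there are 2 positive pivots.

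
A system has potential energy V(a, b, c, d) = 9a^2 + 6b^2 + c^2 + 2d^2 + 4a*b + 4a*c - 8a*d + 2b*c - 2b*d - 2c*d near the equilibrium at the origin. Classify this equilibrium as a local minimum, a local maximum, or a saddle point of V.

The Hessian at the origin is H = [[18, 4, 4, -8], [4, 12, 2, -2], [4, 2, 2, -2], [-8, -2, -2, 4]].
Applying the same elementary operations to the rows and columns of H produces a congruent diagonal matrix with entries 18, 100/9, 1, 2/5.
Counting signs: 4 positive.
H is positive definite, so the origin is a strict local minimum.

local minimum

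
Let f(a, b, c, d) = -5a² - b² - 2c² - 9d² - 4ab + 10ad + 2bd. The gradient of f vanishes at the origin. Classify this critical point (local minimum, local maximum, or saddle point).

The Hessian at the origin is H = [[-10, -4, 0, 10], [-4, -2, 0, 2], [0, 0, -4, 0], [10, 2, 0, -18]].
Row-reducing H symmetrically gives the diagonal entries -10, -2/5, -4, 2.
So there are 1 positive, 3 negative pivots.
H is indefinite, so the origin is a saddle point.

saddle point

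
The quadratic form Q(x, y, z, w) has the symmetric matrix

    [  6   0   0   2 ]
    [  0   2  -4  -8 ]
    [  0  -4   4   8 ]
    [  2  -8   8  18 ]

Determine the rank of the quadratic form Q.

4

Row-reducing A symmetrically gives the diagonal entries 6, 2, -4, 4/3.
That gives 3 positive, 1 negative pivots.
The rank is the number of nonzero pivots: 4.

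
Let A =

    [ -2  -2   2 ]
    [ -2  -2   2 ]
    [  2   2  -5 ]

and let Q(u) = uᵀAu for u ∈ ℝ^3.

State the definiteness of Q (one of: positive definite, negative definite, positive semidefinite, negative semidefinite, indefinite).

Row-reducing A symmetrically gives the diagonal entries -2, 0, -3.
That gives 2 negative, 1 zero pivots.
Hence Q is negative semidefinite.

negative semidefinite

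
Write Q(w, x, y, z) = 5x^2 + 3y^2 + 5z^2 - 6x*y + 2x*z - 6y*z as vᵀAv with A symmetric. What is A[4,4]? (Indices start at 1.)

The coefficient of z^2 in Q is 5, and that is exactly A[4,4].

5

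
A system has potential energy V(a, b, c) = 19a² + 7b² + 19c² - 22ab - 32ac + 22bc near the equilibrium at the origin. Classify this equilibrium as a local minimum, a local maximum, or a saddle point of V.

The Hessian at the origin is H = [[38, -22, -32], [-22, 14, 22], [-32, 22, 38]].
Applying the same elementary operations to the rows and columns of H produces a congruent diagonal matrix with entries 38, 24/19, 3/2.
So there are 3 positive pivots.
H is positive definite, so the origin is a strict local minimum.

local minimum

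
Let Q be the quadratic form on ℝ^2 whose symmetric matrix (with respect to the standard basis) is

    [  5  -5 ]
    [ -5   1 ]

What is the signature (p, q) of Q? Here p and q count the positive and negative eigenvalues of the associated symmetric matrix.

(1, 1)

Symmetric row and column elimination reduces A to a congruent diagonal form with pivots 5, -4.
Counting signs: 1 positive, 1 negative.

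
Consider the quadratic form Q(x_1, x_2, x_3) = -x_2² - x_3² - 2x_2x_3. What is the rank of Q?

1

The associated matrix is A = [[0, 0, 0], [0, -1, -1], [0, -1, -1]].
Symmetric row and column elimination reduces A to a congruent diagonal form with pivots 0, -1, 0.
So there are 1 negative, 2 zero pivots.
The rank is the number of nonzero pivots: 1.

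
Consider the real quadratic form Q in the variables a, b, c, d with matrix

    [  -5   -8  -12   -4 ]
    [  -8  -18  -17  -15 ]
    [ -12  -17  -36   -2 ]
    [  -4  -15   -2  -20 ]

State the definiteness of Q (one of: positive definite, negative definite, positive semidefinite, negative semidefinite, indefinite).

Congruent diagonalization of A (simultaneous row and column reduction) yields pivots -5, -26/5, -163/26, -12/163.
Counting signs: 4 negative.
Hence Q is negative definite.

negative definite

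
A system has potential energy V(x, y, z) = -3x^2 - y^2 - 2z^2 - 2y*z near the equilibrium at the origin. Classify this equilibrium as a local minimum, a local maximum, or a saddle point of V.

The Hessian at the origin is H = [[-6, 0, 0], [0, -2, -2], [0, -2, -4]].
Applying the same elementary operations to the rows and columns of H produces a congruent diagonal matrix with entries -6, -2, -2.
That gives 3 negative pivots.
H is negative definite, so the origin is a strict local maximum.

local maximum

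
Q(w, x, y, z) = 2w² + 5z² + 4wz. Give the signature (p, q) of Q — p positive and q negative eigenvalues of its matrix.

(2, 0)

The associated matrix is A = [[2, 0, 0, 2], [0, 0, 0, 0], [0, 0, 0, 0], [2, 0, 0, 5]].
Row-reducing A symmetrically gives the diagonal entries 2, 0, 0, 3.
That gives 2 positive, 2 zero pivots.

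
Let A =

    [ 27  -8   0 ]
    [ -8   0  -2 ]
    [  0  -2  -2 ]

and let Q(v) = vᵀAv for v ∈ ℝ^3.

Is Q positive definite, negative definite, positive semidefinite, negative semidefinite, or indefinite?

indefinite

An LDLᵀ factorisation of A has diagonal entries 27, -64/27, -5/16.
Counting signs: 1 positive, 2 negative.
Hence Q is indefinite.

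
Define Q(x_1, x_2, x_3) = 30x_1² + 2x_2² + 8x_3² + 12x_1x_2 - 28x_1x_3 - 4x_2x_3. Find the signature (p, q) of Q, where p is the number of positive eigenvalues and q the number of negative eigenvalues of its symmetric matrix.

The associated matrix is A = [[30, 6, -14], [6, 2, -2], [-14, -2, 8]].
Applying the same elementary operations to the rows and columns of A produces a congruent diagonal matrix with entries 30, 4/5, 2/3.
That gives 3 positive pivots.

(3, 0)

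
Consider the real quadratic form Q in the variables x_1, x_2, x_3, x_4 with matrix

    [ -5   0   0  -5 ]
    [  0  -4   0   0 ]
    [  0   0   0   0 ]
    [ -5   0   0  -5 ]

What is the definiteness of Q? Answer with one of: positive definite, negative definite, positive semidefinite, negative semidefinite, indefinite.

Applying the same elementary operations to the rows and columns of A produces a congruent diagonal matrix with entries -5, -4, 0, 0.
So there are 2 negative, 2 zero pivots.
Hence Q is negative semidefinite.

negative semidefinite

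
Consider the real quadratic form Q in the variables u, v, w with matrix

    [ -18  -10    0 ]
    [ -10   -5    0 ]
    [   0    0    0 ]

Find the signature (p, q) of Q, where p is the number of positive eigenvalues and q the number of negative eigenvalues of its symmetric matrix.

Symmetric row and column elimination reduces A to a congruent diagonal form with pivots -18, 5/9, 0.
That gives 1 positive, 1 negative, 1 zero pivots.

(1, 1)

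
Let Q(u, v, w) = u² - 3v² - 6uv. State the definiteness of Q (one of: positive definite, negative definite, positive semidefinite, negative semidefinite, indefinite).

indefinite

Write A = [[1, -3, 0], [-3, -3, 0], [0, 0, 0]].
Row-reducing A symmetrically gives the diagonal entries 1, -12, 0.
So there are 1 positive, 1 negative, 1 zero pivots.
Hence Q is indefinite.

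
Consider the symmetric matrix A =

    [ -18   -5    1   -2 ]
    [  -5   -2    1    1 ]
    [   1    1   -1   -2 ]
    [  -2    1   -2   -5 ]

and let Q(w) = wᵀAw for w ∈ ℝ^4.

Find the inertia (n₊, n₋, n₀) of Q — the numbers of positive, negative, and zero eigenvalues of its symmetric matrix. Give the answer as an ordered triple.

(0, 3, 1)

Row-reducing A symmetrically gives the diagonal entries -18, -11/18, -1/11, 0.
Counting signs: 3 negative, 1 zero.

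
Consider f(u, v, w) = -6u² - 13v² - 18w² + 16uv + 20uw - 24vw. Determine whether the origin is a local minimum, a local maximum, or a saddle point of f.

local maximum

The Hessian at the origin is H = [[-12, 16, 20], [16, -26, -24], [20, -24, -36]].
Symmetric row and column elimination reduces H to a congruent diagonal form with pivots -12, -14/3, -8/7.
So there are 3 negative pivots.
H is negative definite, so the origin is a strict local maximum.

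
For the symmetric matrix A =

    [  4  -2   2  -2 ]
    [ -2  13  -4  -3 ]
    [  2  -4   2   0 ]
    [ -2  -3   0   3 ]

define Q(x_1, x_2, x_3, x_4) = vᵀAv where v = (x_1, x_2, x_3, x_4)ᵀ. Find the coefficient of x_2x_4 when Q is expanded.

The coefficient of x_2x_4 is A[2,4] + A[4,2] = 2·(-3) = -6.

-6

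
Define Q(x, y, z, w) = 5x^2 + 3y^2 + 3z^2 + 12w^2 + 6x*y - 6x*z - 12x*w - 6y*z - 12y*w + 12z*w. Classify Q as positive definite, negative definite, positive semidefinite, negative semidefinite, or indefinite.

positive semidefinite

Write A = [[5, 3, -3, -6], [3, 3, -3, -6], [-3, -3, 3, 6], [-6, -6, 6, 12]].
Applying the same elementary operations to the rows and columns of A produces a congruent diagonal matrix with entries 5, 6/5, 0, 0.
Counting signs: 2 positive, 2 zero.
Hence Q is positive semidefinite.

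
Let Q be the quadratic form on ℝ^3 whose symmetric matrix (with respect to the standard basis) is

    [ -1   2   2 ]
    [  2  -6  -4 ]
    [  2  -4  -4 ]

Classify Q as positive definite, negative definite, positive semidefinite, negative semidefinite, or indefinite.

negative semidefinite

Applying the same elementary operations to the rows and columns of A produces a congruent diagonal matrix with entries -1, -2, 0.
That gives 2 negative, 1 zero pivots.
Hence Q is negative semidefinite.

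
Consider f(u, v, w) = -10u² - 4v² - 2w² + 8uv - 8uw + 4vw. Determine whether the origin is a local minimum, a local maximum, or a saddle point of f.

The Hessian at the origin is H = [[-20, 8, -8], [8, -8, 4], [-8, 4, -4]].
Symmetric row and column elimination reduces H to a congruent diagonal form with pivots -20, -24/5, -2/3.
So there are 3 negative pivots.
H is negative definite, so the origin is a strict local maximum.

local maximum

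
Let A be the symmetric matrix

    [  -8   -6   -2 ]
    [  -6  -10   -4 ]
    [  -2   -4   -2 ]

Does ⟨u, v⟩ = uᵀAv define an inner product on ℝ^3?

Leading principal minors: Δ_1 = -8, Δ_2 = 44, Δ_3 = -16.
The signs alternate starting with Δ_1 < 0, so by Sylvester's criterion Q is negative definite.
⟨·,·⟩ is an inner product exactly when A is positive definite.

no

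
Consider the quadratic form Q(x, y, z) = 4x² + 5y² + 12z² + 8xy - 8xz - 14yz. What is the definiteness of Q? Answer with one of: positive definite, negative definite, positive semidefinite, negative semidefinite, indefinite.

The symmetric matrix is A = [[4, 4, -4], [4, 5, -7], [-4, -7, 12]].
Symmetric row and column elimination reduces A to a congruent diagonal form with pivots 4, 1, -1.
So there are 2 positive, 1 negative pivots.
Hence Q is indefinite.

indefinite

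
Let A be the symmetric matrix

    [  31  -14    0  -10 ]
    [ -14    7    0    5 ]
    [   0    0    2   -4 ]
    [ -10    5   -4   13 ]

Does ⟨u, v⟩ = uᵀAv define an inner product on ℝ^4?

yes

Leading principal minors: Δ_1 = 31, Δ_2 = 21, Δ_3 = 42, Δ_4 = 60.
All leading principal minors are positive, so by Sylvester's criterion Q is positive definite.
⟨·,·⟩ is an inner product exactly when A is positive definite.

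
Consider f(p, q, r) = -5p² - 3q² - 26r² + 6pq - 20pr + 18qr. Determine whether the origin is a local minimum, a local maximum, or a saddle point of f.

The Hessian at the origin is H = [[-10, 6, -20], [6, -6, 18], [-20, 18, -52]].
An LDLᵀ factorisation of H has diagonal entries -10, -12/5, 3.
Counting signs: 1 positive, 2 negative.
H is indefinite, so the origin is a saddle point.

saddle point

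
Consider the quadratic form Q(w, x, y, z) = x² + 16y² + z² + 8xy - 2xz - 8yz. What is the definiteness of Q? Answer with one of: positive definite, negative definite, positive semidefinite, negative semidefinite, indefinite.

positive semidefinite

The associated matrix is A = [[0, 0, 0, 0], [0, 1, 4, -1], [0, 4, 16, -4], [0, -1, -4, 1]].
Applying the same elementary operations to the rows and columns of A produces a congruent diagonal matrix with entries 0, 1, 0, 0.
So there are 1 positive, 3 zero pivots.
Hence Q is positive semidefinite.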